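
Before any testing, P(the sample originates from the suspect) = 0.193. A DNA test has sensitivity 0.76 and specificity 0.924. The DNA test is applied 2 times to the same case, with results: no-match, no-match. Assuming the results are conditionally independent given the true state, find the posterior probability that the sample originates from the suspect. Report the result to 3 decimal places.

With H the event that the sample originates from the suspect, the joint likelihood of the observed sequence is P(data|H) = 0.24·0.24 = 0.057600 and P(data|¬H) = 0.924·0.924 = 0.85378.
Bayes: P(H|data) = 0.193·0.057600 / (0.193·0.057600 + 0.807·0.85378) = 0.011117/0.70011 = 0.0159.

Posterior P(H) ≈ 0.016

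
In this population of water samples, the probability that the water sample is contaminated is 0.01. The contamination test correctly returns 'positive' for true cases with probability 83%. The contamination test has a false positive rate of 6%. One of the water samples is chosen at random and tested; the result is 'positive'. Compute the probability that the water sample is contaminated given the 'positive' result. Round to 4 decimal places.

Write H for 'the water sample is contaminated'. Prior odds H:¬H = 0.01/0.99 = 0.010101. For the 'positive' outcome, the likelihood ratio is 0.83/0.06 = 13.833.
Posterior odds = 0.010101 × 13.833 = 0.13973, so P(H|E) = 0.13973/(1+0.13973) = 0.1226.

P(H | E) ≈ 0.1226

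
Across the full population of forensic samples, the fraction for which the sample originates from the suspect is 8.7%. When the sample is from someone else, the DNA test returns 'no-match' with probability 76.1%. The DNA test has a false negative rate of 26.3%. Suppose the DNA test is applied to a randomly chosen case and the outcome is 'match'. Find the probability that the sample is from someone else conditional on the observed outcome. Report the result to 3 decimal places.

Let H be the event that the sample originates from the suspect. P(H) = 0.087, so P(¬H) = 0.913. With E the 'match' result, P(E|H) = 0.737 and P(E|¬H) = 0.239.
P(E) = 0.737·0.087 + 0.239·0.913 = 0.064119 + 0.21821 = 0.28233.
By Bayes' theorem, P(H|E) = 0.064119 / 0.28233 = 0.227. Hence P(¬H|E) = 1 − 0.227 = 0.773.

P(¬H | E) ≈ 0.773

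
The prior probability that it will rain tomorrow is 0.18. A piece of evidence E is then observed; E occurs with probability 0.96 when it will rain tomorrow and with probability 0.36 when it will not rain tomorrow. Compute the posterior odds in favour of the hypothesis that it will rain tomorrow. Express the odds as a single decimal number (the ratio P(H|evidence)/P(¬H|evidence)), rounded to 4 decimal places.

Posterior odds ≈ 0.5854

Prior odds = 0.18/(1−0.18) = 0.21951. In log-odds, ln(0.21951) = -1.5163.
Add log likelihood ratio: ln(2.6667) = 0.98083.
Posterior log-odds = -0.53552, so posterior odds = exp(-0.53552) = 0.58537.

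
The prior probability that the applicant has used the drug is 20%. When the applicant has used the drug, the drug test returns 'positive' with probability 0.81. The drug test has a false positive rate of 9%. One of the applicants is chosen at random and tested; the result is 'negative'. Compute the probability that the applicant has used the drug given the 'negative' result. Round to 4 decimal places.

Write H for 'the applicant has used the drug'. Prior odds H:¬H = 0.2/0.8 = 0.25000. For the 'negative' outcome, the likelihood ratio is 0.19/0.91 = 0.20879.
Posterior odds = 0.25000 × 0.20879 = 0.052198, so P(H|E) = 0.052198/(1+0.052198) = 0.0496.

P(H | E) ≈ 0.0496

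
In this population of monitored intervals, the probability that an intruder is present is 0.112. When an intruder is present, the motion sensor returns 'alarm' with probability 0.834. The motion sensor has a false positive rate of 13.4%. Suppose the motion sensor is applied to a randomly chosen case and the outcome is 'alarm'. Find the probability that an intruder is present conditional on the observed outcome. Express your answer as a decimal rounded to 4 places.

P(H | E) ≈ 0.4398

Write H for 'an intruder is present'. Prior odds H:¬H = 0.112/0.888 = 0.12613. For the 'alarm' outcome, the likelihood ratio is 0.834/0.134 = 6.2239.
Posterior odds = 0.12613 × 6.2239 = 0.78499, so P(H|E) = 0.78499/(1+0.78499) = 0.4398.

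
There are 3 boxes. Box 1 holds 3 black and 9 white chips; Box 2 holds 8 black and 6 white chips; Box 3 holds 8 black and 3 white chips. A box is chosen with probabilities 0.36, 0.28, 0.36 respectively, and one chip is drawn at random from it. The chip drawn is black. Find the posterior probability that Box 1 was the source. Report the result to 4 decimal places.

Posterior probability ≈ 0.1758

Tabulate prior·likelihood by source: [1] prior 0.36, lik 0.25, product 0.09000; [2] prior 0.28, lik 0.5714, product 0.1600; [3] prior 0.36, lik 0.7273, product 0.2618.
Normalizing constant = 0.51182; the posterior for Box 1 is its product over the sum, 0.09000/0.51182 = 0.1758.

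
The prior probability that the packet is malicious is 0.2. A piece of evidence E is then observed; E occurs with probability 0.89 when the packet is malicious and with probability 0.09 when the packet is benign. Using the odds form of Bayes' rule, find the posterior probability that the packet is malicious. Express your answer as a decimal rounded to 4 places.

Prior odds = 0.2/(1−0.2) = 0.25000.
Likelihood ratio for E = 0.89/0.09 = 9.8889.
Posterior odds = prior odds × LR = 2.4722.
Posterior probability = odds/(1+odds) = 2.4722/3.4722 = 0.7120.

Posterior probability ≈ 0.7120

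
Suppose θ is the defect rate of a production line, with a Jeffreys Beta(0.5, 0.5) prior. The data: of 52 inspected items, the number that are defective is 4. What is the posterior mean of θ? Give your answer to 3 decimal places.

Posterior mean ≈ 0.085

Observing 4 successes and 48 failures updates Beta(0.5, 0.5) by adding the success and failure counts to the two shape parameters: α = 0.5+4 = 4.5, β = 0.5+48 = 48.5.
Posterior mean = α/(α+β) = 4.5/53 = 0.085.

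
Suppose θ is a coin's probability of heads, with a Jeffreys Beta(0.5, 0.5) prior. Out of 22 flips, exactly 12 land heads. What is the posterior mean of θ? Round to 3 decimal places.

Posterior mean ≈ 0.543

Observing 12 successes and 10 failures updates Beta(0.5, 0.5) by adding the success and failure counts to the two shape parameters: α = 0.5+12 = 12.5, β = 0.5+10 = 10.5.
Posterior mean = α/(α+β) = 12.5/23 = 0.543.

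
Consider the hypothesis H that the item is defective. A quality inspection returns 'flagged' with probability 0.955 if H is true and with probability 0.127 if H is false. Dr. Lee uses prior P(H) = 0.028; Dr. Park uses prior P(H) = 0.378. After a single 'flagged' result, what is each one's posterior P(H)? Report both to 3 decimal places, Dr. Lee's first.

Dr. Lee: 0.178; Dr. Park: 0.820

The likelihood ratio for a 'flagged' result is 0.955/0.127 = 7.5197.
Dr. Lee: prior odds 0.028/0.972 = 0.028807; posterior odds 0.21662; posterior probability 0.178.
Dr. Park: prior odds 0.378/0.622 = 0.60772; posterior odds 4.5698; posterior probability 0.820.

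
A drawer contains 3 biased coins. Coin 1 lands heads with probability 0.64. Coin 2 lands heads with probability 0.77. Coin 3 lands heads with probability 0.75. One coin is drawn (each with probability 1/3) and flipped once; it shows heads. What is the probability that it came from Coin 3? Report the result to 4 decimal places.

Tabulate prior·likelihood by source: [1] prior 0.333333, lik 0.64, product 0.2133; [2] prior 0.333333, lik 0.77, product 0.2567; [3] prior 0.333333, lik 0.75, product 0.2500.
Normalizing constant = 0.72000; the posterior for Coin 3 is its product over the sum, 0.2500/0.72000 = 0.3472.

Posterior probability ≈ 0.3472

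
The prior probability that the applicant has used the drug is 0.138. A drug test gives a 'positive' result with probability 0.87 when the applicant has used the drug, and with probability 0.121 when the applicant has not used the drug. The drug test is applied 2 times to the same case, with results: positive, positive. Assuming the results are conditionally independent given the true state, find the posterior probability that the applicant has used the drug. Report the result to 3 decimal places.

Posterior P(H) ≈ 0.892

Let H be the event that the applicant has used the drug; start with P(H) = 0.138. P('positive'|H) = 0.87, P('positive'|¬H) = 0.121.
Update on result 1 ('positive'): P(H) ← 0.87·0.1380 / (0.87·0.1380 + 0.121·0.8620) = 0.12006/0.22436 = 0.5351.
Update on result 2 ('positive'): P(H) ← 0.87·0.5351 / (0.87·0.5351 + 0.121·0.4649) = 0.46555/0.52180 = 0.8922.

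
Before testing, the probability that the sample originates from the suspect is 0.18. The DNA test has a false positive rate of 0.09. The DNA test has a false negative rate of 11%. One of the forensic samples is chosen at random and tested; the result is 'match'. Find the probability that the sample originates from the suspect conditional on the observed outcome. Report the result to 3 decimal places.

Write H for 'the sample originates from the suspect'. Prior odds H:¬H = 0.18/0.82 = 0.21951. For the 'match' outcome, the likelihood ratio is 0.89/0.09 = 9.8889.
Posterior odds = 0.21951 × 9.8889 = 2.1707, so P(H|E) = 2.1707/(1+2.1707) = 0.685.

P(H | E) ≈ 0.685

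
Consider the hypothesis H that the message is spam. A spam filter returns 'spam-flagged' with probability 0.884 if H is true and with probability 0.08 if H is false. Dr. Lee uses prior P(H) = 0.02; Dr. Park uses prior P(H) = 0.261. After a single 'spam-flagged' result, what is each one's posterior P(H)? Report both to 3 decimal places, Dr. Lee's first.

The likelihood ratio for a 'spam-flagged' result is 0.884/0.08 = 11.050.
Dr. Lee: prior odds 0.02/0.98 = 0.020408; posterior odds 0.22551; posterior probability 0.184.
Dr. Park: prior odds 0.261/0.739 = 0.35318; posterior odds 3.9026; posterior probability 0.796.

Dr. Lee: 0.184; Dr. Park: 0.796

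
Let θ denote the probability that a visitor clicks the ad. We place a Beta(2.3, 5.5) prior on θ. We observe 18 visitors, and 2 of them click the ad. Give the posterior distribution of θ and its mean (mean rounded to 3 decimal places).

Posterior: Beta(4.3, 21.5); mean ≈ 0.167

The binomial likelihood is conjugate to the Beta prior: with 2 successes and 16 failures, the posterior is Beta(2.3+2, 5.5+16) = Beta(4.3, 21.5).
Posterior mean = α/(α+β) = 4.3/25.8 = 0.167.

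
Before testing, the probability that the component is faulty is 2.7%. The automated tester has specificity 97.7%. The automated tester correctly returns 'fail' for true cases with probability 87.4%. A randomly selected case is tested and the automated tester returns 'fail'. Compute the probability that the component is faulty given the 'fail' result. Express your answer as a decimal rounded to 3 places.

P(H | E) ≈ 0.513

Write H for 'the component is faulty'. Prior odds H:¬H = 0.027/0.973 = 0.027749. For the 'fail' outcome, the likelihood ratio is 0.874/0.023 = 38.000.
Posterior odds = 0.027749 × 38.000 = 1.0545, so P(H|E) = 1.0545/(1+1.0545) = 0.513.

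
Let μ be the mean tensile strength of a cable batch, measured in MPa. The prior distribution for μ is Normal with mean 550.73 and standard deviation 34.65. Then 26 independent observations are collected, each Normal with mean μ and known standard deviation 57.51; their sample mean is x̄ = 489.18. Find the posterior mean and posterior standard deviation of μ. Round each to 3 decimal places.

Posterior mean ≈ 495.077; posterior SD ≈ 10.725

Prior precision 1/τ₀² = 1/34.65² = 0.00083290; data precision n/σ² = 26/57.51² = 0.00786116.
Posterior precision = 0.00083290 + 0.00786116 = 0.00869406, giving posterior SD = 1/√0.00869406 = 10.725.
Posterior mean = (0.00083290·550.73 + 0.00786116·489.18) / 0.00869406 = 495.077.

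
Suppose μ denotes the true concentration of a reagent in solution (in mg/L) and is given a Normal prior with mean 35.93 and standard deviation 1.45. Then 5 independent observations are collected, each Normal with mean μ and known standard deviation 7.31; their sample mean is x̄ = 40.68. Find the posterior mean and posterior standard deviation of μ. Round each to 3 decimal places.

Posterior mean ≈ 36.711; posterior SD ≈ 1.325

Prior precision 1/τ₀² = 1/1.45² = 0.475624; data precision n/σ² = 5/7.31² = 0.0935697.
Posterior precision = 0.475624 + 0.0935697 = 0.569194, giving posterior SD = 1/√0.569194 = 1.325.
Posterior mean = (0.475624·35.93 + 0.0935697·40.68) / 0.569194 = 36.711.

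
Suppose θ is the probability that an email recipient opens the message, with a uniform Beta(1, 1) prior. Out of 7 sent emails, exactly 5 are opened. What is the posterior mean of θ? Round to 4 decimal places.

Observing 5 successes and 2 failures updates Beta(1, 1) by adding the success and failure counts to the two shape parameters: α = 1+5 = 6, β = 1+2 = 3.
Posterior mean = α/(α+β) = 6/9 = 0.6667.

Posterior mean ≈ 0.6667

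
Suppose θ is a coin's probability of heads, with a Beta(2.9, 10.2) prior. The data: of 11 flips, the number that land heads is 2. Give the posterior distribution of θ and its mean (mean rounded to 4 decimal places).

The binomial likelihood is conjugate to the Beta prior: with 2 successes and 9 failures, the posterior is Beta(2.9+2, 10.2+9) = Beta(4.9, 19.2).
E[θ | data] = 4.9/(4.9+19.2) = 0.2033.

Posterior: Beta(4.9, 19.2); mean ≈ 0.2033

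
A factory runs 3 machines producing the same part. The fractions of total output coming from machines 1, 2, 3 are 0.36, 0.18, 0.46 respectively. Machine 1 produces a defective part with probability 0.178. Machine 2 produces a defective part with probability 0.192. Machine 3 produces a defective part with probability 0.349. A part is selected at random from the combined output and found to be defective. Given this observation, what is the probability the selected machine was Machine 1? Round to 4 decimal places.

Posterior probability ≈ 0.2472

P(defective|M1) = 0.178; P(defective|M2) = 0.192; P(defective|M3) = 0.349.
Prior × likelihood for each source: 0.36·0.178=0.06408, 0.18·0.192=0.03456, 0.46·0.349=0.1605. Summing gives P(defective) = 0.25918.
P(Machine 1 | defective) = 0.06408 / 0.25918 = 0.2472.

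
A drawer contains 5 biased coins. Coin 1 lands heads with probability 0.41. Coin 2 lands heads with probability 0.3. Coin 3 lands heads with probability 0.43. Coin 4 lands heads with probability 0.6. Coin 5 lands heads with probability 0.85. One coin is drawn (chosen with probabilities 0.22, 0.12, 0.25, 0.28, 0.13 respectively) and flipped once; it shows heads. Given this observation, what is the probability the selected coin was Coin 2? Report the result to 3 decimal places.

P(heads|C1) = 0.41; P(heads|C2) = 0.3; P(heads|C3) = 0.43; P(heads|C4) = 0.6; P(heads|C5) = 0.85.
Prior × likelihood for each source: 0.22·0.41=0.09020, 0.12·0.3=0.03600, 0.25·0.43=0.1075, 0.28·0.6=0.1680, 0.13·0.85=0.1105. Summing gives P(heads) = 0.51220.
P(Coin 2 | heads) = 0.03600 / 0.51220 = 0.070.

Posterior probability ≈ 0.070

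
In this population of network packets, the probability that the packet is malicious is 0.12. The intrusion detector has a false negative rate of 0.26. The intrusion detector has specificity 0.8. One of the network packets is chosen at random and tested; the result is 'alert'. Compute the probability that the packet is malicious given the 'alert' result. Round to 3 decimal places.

P(H | E) ≈ 0.335

Let H be the event that the packet is malicious. P(H) = 0.12, so P(¬H) = 0.88. With E the 'alert' result, P(E|H) = 0.74 and P(E|¬H) = 0.2.
P(E) = 0.74·0.12 + 0.2·0.88 = 0.088800 + 0.17600 = 0.26480.
By Bayes' theorem, P(H|E) = 0.088800 / 0.26480 = 0.335.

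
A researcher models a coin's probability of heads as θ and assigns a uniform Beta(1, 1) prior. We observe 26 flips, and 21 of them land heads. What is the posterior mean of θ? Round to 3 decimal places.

The binomial likelihood is conjugate to the Beta prior: with 21 successes and 5 failures, the posterior is Beta(1+21, 1+5) = Beta(22, 6).
Posterior mean = α/(α+β) = 22/28 = 0.786.

Posterior mean ≈ 0.786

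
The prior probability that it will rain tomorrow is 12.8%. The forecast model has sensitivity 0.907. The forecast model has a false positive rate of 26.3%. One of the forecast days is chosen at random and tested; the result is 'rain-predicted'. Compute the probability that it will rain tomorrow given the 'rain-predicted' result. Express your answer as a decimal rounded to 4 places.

P(H | E) ≈ 0.3361

Write H for 'it will rain tomorrow'. Prior odds H:¬H = 0.128/0.872 = 0.14679. For the 'rain-predicted' outcome, the likelihood ratio is 0.907/0.263 = 3.4487.
Posterior odds = 0.14679 × 3.4487 = 0.50623, so P(H|E) = 0.50623/(1+0.50623) = 0.3361.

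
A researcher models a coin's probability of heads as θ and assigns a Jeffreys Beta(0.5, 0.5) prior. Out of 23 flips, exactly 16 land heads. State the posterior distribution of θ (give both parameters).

Observing 16 successes and 7 failures updates Beta(0.5, 0.5) by adding the success and failure counts to the two shape parameters: α = 0.5+16 = 16.5, β = 0.5+7 = 7.5.

Posterior: Beta(16.5, 7.5)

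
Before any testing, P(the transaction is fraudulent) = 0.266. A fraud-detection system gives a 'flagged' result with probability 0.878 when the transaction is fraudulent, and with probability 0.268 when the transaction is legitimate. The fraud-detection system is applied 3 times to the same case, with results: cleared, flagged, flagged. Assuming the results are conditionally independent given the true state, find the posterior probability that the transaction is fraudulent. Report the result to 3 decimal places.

With H the event that the transaction is fraudulent, the joint likelihood of the observed sequence is P(data|H) = 0.122·0.878·0.878 = 0.094048 and P(data|¬H) = 0.732·0.268·0.268 = 0.052575.
Bayes: P(H|data) = 0.266·0.094048 / (0.266·0.094048 + 0.734·0.052575) = 0.025017/0.063607 = 0.3933.

Posterior P(H) ≈ 0.393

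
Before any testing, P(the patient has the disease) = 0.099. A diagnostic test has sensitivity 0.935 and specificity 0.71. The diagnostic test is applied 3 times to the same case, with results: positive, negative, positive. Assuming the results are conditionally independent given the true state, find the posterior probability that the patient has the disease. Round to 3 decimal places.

With H the event that the patient has the disease, the joint likelihood of the observed sequence is P(data|H) = 0.935·0.065·0.935 = 0.056825 and P(data|¬H) = 0.29·0.71·0.29 = 0.059711.
Bayes: P(H|data) = 0.099·0.056825 / (0.099·0.056825 + 0.901·0.059711) = 0.0056256/0.059425 = 0.0947.

Posterior P(H) ≈ 0.095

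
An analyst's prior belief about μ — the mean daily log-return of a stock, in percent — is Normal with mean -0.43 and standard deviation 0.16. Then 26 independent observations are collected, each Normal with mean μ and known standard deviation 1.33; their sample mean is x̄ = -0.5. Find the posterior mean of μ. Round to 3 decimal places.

Posterior mean ≈ -0.449

Prior precision 1/τ₀² = 1/0.16² = 39.0625; data precision n/σ² = 26/1.33² = 14.6984.
Posterior precision = 39.0625 + 14.6984 = 53.7609.
Posterior mean = (39.0625·-0.43 + 14.6984·-0.5) / 53.7609 = -0.449.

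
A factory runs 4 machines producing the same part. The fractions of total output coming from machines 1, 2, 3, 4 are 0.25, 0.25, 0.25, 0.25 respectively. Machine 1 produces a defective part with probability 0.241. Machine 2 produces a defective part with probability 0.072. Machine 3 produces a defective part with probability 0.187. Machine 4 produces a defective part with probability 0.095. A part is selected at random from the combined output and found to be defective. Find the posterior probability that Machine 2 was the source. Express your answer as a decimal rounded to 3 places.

Posterior probability ≈ 0.121

Tabulate prior·likelihood by source: [1] prior 0.25, lik 0.241, product 0.06025; [2] prior 0.25, lik 0.072, product 0.01800; [3] prior 0.25, lik 0.187, product 0.04675; [4] prior 0.25, lik 0.095, product 0.02375.
Normalizing constant = 0.14875; the posterior for Machine 2 is its product over the sum, 0.01800/0.14875 = 0.121.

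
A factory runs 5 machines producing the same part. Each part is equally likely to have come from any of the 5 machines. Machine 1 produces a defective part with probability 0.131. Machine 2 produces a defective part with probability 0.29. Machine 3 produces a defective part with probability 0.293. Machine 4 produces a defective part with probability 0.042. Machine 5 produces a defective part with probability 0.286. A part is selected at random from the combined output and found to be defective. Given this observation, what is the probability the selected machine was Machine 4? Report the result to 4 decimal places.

Posterior probability ≈ 0.0403

Tabulate prior·likelihood by source: [1] prior 0.2, lik 0.131, product 0.02620; [2] prior 0.2, lik 0.29, product 0.05800; [3] prior 0.2, lik 0.293, product 0.05860; [4] prior 0.2, lik 0.042, product 0.008400; [5] prior 0.2, lik 0.286, product 0.05720.
Normalizing constant = 0.20840; the posterior for Machine 4 is its product over the sum, 0.008400/0.20840 = 0.0403.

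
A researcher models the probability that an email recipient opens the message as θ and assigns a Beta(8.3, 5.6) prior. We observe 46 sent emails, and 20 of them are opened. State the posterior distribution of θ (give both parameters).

Posterior: Beta(28.3, 31.6)

The binomial likelihood is conjugate to the Beta prior: with 20 successes and 26 failures, the posterior is Beta(8.3+20, 5.6+26) = Beta(28.3, 31.6).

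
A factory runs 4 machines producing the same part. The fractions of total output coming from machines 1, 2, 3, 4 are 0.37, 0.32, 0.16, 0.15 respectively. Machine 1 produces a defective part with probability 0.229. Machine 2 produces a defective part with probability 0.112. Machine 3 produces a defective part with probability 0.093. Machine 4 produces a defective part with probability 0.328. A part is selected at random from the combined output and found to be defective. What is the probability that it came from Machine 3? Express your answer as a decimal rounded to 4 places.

Tabulate prior·likelihood by source: [1] prior 0.37, lik 0.229, product 0.08473; [2] prior 0.32, lik 0.112, product 0.03584; [3] prior 0.16, lik 0.093, product 0.01488; [4] prior 0.15, lik 0.328, product 0.04920.
Normalizing constant = 0.18465; the posterior for Machine 3 is its product over the sum, 0.01488/0.18465 = 0.0806.

Posterior probability ≈ 0.0806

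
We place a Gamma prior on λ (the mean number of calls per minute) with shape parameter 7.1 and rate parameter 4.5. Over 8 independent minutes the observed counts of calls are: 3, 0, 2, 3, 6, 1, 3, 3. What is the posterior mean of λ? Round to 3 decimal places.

Posterior mean ≈ 2.248

The Poisson likelihood adds the total count to the shape and the number of exposure periods to the rate. Here ∑xᵢ = 21 and n = 8, so shape 7.1→28.1 and rate 4.5→12.5.
Posterior mean = shape/rate = 28.1/12.5 = 2.248.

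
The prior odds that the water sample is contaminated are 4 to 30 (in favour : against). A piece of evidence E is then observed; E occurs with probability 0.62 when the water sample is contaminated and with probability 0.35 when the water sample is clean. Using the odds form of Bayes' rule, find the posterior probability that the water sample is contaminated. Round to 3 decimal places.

Prior odds = 4/30 = 0.13333. In log-odds, ln(0.13333) = -2.0149.
Add log likelihood ratio: ln(1.7714) = 0.57179.
Posterior log-odds = -1.4431, so posterior odds = exp(-1.4431) = 0.23619. Converting, P(H|E) = 0.23619/1.2362 = 0.191.

Posterior probability ≈ 0.191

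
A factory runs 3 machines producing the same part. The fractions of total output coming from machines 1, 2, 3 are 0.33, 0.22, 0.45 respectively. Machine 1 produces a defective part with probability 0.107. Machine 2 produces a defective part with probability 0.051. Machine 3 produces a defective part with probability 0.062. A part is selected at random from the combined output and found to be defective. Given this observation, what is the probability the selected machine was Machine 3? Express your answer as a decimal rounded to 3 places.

Posterior probability ≈ 0.375

Tabulate prior·likelihood by source: [1] prior 0.33, lik 0.107, product 0.03531; [2] prior 0.22, lik 0.051, product 0.01122; [3] prior 0.45, lik 0.062, product 0.02790.
Normalizing constant = 0.074430; the posterior for Machine 3 is its product over the sum, 0.02790/0.074430 = 0.375.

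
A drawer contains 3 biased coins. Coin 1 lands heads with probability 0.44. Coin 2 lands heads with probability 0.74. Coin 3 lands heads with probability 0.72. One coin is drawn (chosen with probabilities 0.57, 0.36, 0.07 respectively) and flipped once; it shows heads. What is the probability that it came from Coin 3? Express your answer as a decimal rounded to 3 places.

Posterior probability ≈ 0.089

Tabulate prior·likelihood by source: [1] prior 0.57, lik 0.44, product 0.2508; [2] prior 0.36, lik 0.74, product 0.2664; [3] prior 0.07, lik 0.72, product 0.05040.
Normalizing constant = 0.56760; the posterior for Coin 3 is its product over the sum, 0.05040/0.56760 = 0.089.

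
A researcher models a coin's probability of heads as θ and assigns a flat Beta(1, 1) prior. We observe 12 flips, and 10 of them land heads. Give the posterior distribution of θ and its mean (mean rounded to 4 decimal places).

Posterior: Beta(11, 3); mean ≈ 0.7857

The binomial likelihood is conjugate to the Beta prior: with 10 successes and 2 failures, the posterior is Beta(1+10, 1+2) = Beta(11, 3).
E[θ | data] = 11/(11+3) = 0.7857.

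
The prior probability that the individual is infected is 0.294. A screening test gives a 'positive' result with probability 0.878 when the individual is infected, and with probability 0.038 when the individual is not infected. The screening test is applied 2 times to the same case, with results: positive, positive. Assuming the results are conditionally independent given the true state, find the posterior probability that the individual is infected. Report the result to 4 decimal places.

Let H be the event that the individual is infected; start with P(H) = 0.294. P('positive'|H) = 0.878, P('positive'|¬H) = 0.038.
Update on result 1 ('positive'): P(H) ← 0.878·0.2940 / (0.878·0.2940 + 0.038·0.7060) = 0.25813/0.28496 = 0.9059.
Update on result 2 ('positive'): P(H) ← 0.878·0.9059 / (0.878·0.9059 + 0.038·0.0941) = 0.79534/0.79892 = 0.9955.

Posterior P(H) ≈ 0.9955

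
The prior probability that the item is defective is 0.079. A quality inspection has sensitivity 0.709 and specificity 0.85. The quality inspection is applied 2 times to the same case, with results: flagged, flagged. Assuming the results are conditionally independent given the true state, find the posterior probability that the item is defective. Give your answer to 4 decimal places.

With H the event that the item is defective, the joint likelihood of the observed sequence is P(data|H) = 0.709·0.709 = 0.50268 and P(data|¬H) = 0.15·0.15 = 0.022500.
Bayes: P(H|data) = 0.079·0.50268 / (0.079·0.50268 + 0.921·0.022500) = 0.039712/0.060434 = 0.6571.

Posterior P(H) ≈ 0.6571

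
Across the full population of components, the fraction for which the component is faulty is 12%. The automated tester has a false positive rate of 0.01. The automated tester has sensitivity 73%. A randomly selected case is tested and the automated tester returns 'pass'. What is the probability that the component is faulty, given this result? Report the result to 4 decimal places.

Let H be the event that the component is faulty. P(H) = 0.12, so P(¬H) = 0.88. With E the 'pass' result, P(E|H) = 0.27 and P(E|¬H) = 0.99.
P(E) = 0.27·0.12 + 0.99·0.88 = 0.032400 + 0.87120 = 0.90360.
By Bayes' theorem, P(H|E) = 0.032400 / 0.90360 = 0.0359.

P(H | E) ≈ 0.0359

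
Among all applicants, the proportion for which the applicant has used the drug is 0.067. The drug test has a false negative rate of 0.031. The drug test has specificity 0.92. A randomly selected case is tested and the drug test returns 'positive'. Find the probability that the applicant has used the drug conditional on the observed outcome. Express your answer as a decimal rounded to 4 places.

P(H | E) ≈ 0.4652

Write H for 'the applicant has used the drug'. Prior odds H:¬H = 0.067/0.933 = 0.071811. For the 'positive' outcome, the likelihood ratio is 0.969/0.08 = 12.112.
Posterior odds = 0.071811 × 12.112 = 0.86982, so P(H|E) = 0.86982/(1+0.86982) = 0.4652.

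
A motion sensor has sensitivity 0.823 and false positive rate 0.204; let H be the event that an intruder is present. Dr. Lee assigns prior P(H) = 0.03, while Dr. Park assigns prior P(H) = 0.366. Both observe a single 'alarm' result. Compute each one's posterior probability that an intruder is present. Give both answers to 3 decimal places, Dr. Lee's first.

The likelihood ratio for an 'alarm' result is 0.823/0.204 = 4.0343.
Dr. Lee: prior odds 0.03/0.97 = 0.030928; posterior odds 0.12477; posterior probability 0.111.
Dr. Park: prior odds 0.366/0.634 = 0.57729; posterior odds 2.3290; posterior probability 0.700.

Dr. Lee: 0.111; Dr. Park: 0.700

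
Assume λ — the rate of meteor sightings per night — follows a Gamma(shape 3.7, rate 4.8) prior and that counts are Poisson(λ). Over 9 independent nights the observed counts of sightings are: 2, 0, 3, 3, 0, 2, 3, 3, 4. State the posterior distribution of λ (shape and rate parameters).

Total count ∑xᵢ = 20 over n = 9 nights.
Gamma is conjugate to the Poisson likelihood: posterior is Gamma(shape = 3.7+20 = 23.7, rate = 4.8+9 = 13.8).

Posterior: Gamma(shape=23.7, rate=13.8)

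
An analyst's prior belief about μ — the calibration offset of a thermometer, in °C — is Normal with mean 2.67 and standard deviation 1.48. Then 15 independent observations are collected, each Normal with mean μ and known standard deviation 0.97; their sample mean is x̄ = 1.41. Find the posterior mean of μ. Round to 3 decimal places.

Posterior mean ≈ 1.445

With known σ, the Normal prior is conjugate. Weight on the data is w = (n/σ²)/(n/σ² + 1/τ₀²) = 15.9422/(15.9422+0.456538) = 0.97216.
Posterior mean = w·x̄ + (1−w)·μ₀ = 0.97216·1.41 + 0.027840·2.67 = 1.445.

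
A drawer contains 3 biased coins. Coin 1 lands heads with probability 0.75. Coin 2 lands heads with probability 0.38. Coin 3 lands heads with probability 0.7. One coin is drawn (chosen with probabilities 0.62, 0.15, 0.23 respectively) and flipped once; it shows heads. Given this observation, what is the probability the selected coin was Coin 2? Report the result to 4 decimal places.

Tabulate prior·likelihood by source: [1] prior 0.62, lik 0.75, product 0.4650; [2] prior 0.15, lik 0.38, product 0.05700; [3] prior 0.23, lik 0.7, product 0.1610.
Normalizing constant = 0.68300; the posterior for Coin 2 is its product over the sum, 0.05700/0.68300 = 0.0835.

Posterior probability ≈ 0.0835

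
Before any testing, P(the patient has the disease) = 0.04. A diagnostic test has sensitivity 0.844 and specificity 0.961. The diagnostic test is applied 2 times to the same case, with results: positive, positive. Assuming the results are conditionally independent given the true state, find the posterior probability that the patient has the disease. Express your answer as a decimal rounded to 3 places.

Posterior P(H) ≈ 0.951

With H the event that the patient has the disease, the joint likelihood of the observed sequence is P(data|H) = 0.844·0.844 = 0.71234 and P(data|¬H) = 0.039·0.039 = 0.0015210.
Bayes: P(H|data) = 0.04·0.71234 / (0.04·0.71234 + 0.96·0.0015210) = 0.028493/0.029954 = 0.9513.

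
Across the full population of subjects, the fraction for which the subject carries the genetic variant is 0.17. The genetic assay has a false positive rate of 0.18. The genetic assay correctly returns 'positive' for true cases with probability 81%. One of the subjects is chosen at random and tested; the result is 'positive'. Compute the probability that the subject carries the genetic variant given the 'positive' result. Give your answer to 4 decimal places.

P(H | E) ≈ 0.4796

Write H for 'the subject carries the genetic variant'. Prior odds H:¬H = 0.17/0.83 = 0.20482. For the 'positive' outcome, the likelihood ratio is 0.81/0.18 = 4.5000.
Posterior odds = 0.20482 × 4.5000 = 0.92169, so P(H|E) = 0.92169/(1+0.92169) = 0.4796.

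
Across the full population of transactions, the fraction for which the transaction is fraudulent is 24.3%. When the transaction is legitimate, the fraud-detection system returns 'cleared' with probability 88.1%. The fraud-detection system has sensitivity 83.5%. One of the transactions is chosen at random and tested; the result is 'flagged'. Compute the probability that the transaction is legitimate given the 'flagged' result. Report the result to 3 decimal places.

Let H be the event that the transaction is fraudulent. P(H) = 0.243, so P(¬H) = 0.757. With E the 'flagged' result, P(E|H) = 0.835 and P(E|¬H) = 0.119.
P(E) = 0.835·0.243 + 0.119·0.757 = 0.20290 + 0.090083 = 0.29299.
By Bayes' theorem, P(H|E) = 0.20290 / 0.29299 = 0.693. Hence P(¬H|E) = 1 − 0.693 = 0.307.

P(¬H | E) ≈ 0.307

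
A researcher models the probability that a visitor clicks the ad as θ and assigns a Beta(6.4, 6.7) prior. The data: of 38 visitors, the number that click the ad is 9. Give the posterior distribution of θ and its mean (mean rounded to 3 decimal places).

Posterior: Beta(15.4, 35.7); mean ≈ 0.301

The binomial likelihood is conjugate to the Beta prior: with 9 successes and 29 failures, the posterior is Beta(6.4+9, 6.7+29) = Beta(15.4, 35.7).
Posterior mean = α/(α+β) = 15.4/51.1 = 0.301.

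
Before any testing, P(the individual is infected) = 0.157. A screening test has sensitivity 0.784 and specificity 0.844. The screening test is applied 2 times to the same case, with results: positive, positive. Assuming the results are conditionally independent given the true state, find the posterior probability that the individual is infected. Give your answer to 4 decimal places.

With H the event that the individual is infected, the joint likelihood of the observed sequence is P(data|H) = 0.784·0.784 = 0.61466 and P(data|¬H) = 0.156·0.156 = 0.024336.
Bayes: P(H|data) = 0.157·0.61466 / (0.157·0.61466 + 0.843·0.024336) = 0.096501/0.11702 = 0.8247.

Posterior P(H) ≈ 0.8247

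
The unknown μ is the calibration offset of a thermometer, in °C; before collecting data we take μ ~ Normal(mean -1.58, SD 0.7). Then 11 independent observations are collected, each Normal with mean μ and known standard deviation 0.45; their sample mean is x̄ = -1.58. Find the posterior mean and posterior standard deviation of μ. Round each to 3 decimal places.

With known σ, the Normal prior is conjugate. Weight on the data is w = (n/σ²)/(n/σ² + 1/τ₀²) = 54.3210/(54.3210+2.04082) = 0.96379.
Posterior mean = w·x̄ + (1−w)·μ₀ = 0.96379·-1.58 + 0.036209·-1.58 = -1.580. Posterior variance = 1/(54.3210+2.04082) = 0.0177425, so SD = 0.133.

Posterior mean ≈ -1.580; posterior SD ≈ 0.133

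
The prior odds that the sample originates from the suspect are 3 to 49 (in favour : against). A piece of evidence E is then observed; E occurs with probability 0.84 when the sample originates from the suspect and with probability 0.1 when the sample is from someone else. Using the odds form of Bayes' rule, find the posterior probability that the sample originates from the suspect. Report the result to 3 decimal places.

Prior odds = 3/49 = 0.061224. In log-odds, ln(0.061224) = -2.7932.
Add log likelihood ratio: ln(8.4000) = 2.1282.
Posterior log-odds = -0.66498, so posterior odds = exp(-0.66498) = 0.51429. Converting, P(H|E) = 0.51429/1.5143 = 0.340.

Posterior probability ≈ 0.340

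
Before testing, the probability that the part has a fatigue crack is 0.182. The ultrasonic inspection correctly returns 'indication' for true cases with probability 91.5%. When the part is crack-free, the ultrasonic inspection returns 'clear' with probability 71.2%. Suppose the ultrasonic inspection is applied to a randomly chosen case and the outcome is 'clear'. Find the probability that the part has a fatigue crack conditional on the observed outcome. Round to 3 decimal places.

P(H | E) ≈ 0.026

Write H for 'the part has a fatigue crack'. Prior odds H:¬H = 0.182/0.818 = 0.22249. For the 'clear' outcome, the likelihood ratio is 0.085/0.712 = 0.11938.
Posterior odds = 0.22249 × 0.11938 = 0.026562, so P(H|E) = 0.026562/(1+0.026562) = 0.026.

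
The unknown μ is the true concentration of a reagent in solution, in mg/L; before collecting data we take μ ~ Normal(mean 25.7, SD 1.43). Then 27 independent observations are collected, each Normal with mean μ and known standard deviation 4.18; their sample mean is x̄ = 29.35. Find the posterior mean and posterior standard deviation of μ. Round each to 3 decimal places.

Posterior mean ≈ 28.473; posterior SD ≈ 0.701

Prior precision 1/τ₀² = 1/1.43² = 0.489021; data precision n/σ² = 27/4.18² = 1.54529.
Posterior precision = 0.489021 + 1.54529 = 2.03432, giving posterior SD = 1/√2.03432 = 0.701.
Posterior mean = (0.489021·25.7 + 1.54529·29.35) / 2.03432 = 28.473.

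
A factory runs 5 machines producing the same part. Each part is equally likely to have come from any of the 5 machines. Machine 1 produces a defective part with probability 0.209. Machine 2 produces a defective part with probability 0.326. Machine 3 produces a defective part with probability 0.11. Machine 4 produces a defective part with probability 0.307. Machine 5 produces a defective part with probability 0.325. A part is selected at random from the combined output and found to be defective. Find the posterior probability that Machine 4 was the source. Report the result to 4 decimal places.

Tabulate prior·likelihood by source: [1] prior 0.2, lik 0.209, product 0.04180; [2] prior 0.2, lik 0.326, product 0.06520; [3] prior 0.2, lik 0.11, product 0.02200; [4] prior 0.2, lik 0.307, product 0.06140; [5] prior 0.2, lik 0.325, product 0.06500.
Normalizing constant = 0.25540; the posterior for Machine 4 is its product over the sum, 0.06140/0.25540 = 0.2404.

Posterior probability ≈ 0.2404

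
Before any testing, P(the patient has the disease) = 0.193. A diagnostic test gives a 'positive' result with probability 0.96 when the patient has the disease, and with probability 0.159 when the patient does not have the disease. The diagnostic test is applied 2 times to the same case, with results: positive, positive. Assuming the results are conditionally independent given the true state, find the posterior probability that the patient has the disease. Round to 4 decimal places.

With H the event that the patient has the disease, the joint likelihood of the observed sequence is P(data|H) = 0.96·0.96 = 0.92160 and P(data|¬H) = 0.159·0.159 = 0.025281.
Bayes: P(H|data) = 0.193·0.92160 / (0.193·0.92160 + 0.807·0.025281) = 0.17787/0.19827 = 0.8971.

Posterior P(H) ≈ 0.8971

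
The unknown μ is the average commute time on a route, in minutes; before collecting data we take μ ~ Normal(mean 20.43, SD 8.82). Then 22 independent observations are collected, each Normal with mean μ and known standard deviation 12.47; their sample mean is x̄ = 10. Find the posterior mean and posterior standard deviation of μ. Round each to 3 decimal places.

With known σ, the Normal prior is conjugate. Weight on the data is w = (n/σ²)/(n/σ² + 1/τ₀²) = 0.141478/(0.141478+0.0128547) = 0.91671.
Posterior mean = w·x̄ + (1−w)·μ₀ = 0.91671·10 + 0.083292·20.43 = 10.869. Posterior variance = 1/(0.141478+0.0128547) = 6.47950, so SD = 2.545.

Posterior mean ≈ 10.869; posterior SD ≈ 2.545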